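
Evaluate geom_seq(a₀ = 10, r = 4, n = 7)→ a_0 = 10*4^0 = 10
a_1 = 10*4^1 = 40
a_2 = 10*4^2 = 160
...
= [10, 40, 160, 640, 2560, 10240, 40960]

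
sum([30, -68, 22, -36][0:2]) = -38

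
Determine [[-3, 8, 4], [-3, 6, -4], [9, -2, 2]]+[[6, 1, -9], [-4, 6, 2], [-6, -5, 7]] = [[3, 9, -5], [-7, 12, -2], [3, -7, 9]]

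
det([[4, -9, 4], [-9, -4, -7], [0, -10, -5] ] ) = 565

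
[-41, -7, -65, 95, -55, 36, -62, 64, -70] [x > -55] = keep x where x > -55: -41✓, -7✓, -65✗, 95✓, -55✗, 36✓, -62✗, 64✓, -70✗
= [-41, -7, 95, 36, 64]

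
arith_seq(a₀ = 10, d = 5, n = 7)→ a_0 = 10 + 0*5 = 10
a_1 = 10 + 1*5 = 15
a_2 = 10 + 2*5 = 20
...
= [10, 15, 20, 25, 30, 35, 40]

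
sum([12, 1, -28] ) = 12 + 1 + (-28)
= -15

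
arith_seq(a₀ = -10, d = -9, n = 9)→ a_0 = -10 + 0*-9 = -10
a_1 = -10 + 1*-9 = -19
a_2 = -10 + 2*-9 = -28
...
= [-10, -19, -28, -37, -46, -55, -64, -73, -82]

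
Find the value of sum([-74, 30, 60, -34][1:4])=slice → [30, 60, -34]
30 + 60 + (-34)
= 56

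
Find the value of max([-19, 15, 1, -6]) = 15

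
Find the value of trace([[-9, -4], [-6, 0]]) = diagonal: (-9) + 0
= -9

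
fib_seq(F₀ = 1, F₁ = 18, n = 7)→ [1, 18, 19, 37, 56, 93, 149]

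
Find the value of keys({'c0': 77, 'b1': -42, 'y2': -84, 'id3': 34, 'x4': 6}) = ['c0', 'b1', 'y2', 'id3', 'x4']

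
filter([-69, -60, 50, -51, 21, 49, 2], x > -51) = keep x where x > -51: -69✗, -60✗, 50✓, -51✗, 21✓, 49✓, 2✓
= [50, 21, 49, 2]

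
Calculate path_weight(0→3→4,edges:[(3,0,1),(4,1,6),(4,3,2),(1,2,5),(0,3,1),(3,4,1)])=2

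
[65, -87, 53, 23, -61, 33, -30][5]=33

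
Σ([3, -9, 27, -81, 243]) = 183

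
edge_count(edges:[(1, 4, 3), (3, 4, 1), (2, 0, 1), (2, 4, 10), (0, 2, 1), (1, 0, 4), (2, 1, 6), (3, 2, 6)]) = 8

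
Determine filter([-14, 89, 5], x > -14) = keep x where x > -14: -14✗, 89✓, 5✓
= [89, 5]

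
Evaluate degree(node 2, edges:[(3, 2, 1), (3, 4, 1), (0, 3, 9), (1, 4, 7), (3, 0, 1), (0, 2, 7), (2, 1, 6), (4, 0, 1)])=3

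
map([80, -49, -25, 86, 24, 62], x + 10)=80+10=90, -49+10=-39, -25+10=-15, 86+10=96, 24+10=34, 62+10=72
= [90, -39, -15, 96, 34, 72]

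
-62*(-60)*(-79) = -293880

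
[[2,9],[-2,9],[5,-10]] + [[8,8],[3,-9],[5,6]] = [[10, 17], [1, 0], [10, -4]]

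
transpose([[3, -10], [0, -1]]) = [[3, 0], [-10, -1]]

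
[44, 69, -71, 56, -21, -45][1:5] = [69, -71, 56, -21]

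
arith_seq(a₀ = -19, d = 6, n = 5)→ a_0 = -19 + 0*6 = -19
a_1 = -19 + 1*6 = -13
a_2 = -19 + 2*6 = -7
...
= [-19, -13, -7, -1, 5]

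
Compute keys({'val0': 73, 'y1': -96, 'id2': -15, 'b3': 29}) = ['val0', 'y1', 'id2', 'b3']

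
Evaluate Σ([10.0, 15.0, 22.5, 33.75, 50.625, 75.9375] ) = 207.8125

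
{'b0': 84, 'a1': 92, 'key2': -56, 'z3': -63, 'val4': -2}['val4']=-2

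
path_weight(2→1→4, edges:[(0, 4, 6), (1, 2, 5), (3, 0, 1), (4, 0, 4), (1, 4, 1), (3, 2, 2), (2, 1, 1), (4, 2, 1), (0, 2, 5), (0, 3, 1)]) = 2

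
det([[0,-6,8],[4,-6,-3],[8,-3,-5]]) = 312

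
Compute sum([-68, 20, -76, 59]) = (-68) + 20 + (-76) + 59
= -65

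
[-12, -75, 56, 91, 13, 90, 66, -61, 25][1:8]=[-75, 56, 91, 13, 90, 66, -61]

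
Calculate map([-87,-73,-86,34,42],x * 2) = [-174, -146, -172, 68, 84]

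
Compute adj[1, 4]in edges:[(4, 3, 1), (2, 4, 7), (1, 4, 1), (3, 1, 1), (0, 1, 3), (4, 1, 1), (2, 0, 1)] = 1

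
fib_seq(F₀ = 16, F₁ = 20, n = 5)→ [16, 20, 36, 56, 92]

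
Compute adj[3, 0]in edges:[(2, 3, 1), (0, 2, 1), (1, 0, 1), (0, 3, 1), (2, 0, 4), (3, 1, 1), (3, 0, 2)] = 2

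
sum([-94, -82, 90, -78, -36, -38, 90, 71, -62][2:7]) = slice → [90, -78, -36, -38, 90]
90 + (-78) + (-36) + (-38) + 90
= 28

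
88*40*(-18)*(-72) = 4561920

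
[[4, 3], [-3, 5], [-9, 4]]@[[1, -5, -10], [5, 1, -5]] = [[19, -17, -55], [22, 20, 5], [11, 49, 70]]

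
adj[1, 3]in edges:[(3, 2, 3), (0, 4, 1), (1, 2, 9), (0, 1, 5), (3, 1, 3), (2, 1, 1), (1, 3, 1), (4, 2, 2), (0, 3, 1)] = 1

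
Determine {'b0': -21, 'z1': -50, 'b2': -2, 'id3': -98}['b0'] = -21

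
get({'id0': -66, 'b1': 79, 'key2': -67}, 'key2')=-67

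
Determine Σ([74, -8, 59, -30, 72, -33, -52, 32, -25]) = 89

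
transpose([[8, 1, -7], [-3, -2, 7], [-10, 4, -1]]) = [[8, -3, -10], [1, -2, 4], [-7, 7, -1]]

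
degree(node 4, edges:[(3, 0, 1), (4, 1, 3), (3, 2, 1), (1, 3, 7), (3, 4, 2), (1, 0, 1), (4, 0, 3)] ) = 3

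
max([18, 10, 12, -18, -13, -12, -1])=18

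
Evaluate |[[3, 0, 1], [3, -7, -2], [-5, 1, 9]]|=(1)*(3)*det([[-7, -2], [1, 9]]) + (-1)*(0)*det([[3, -2], [-5, 9]]) + (1)*(1)*det([[3, -7], [-5, 1]])
= -183 + 0 + -32
= -215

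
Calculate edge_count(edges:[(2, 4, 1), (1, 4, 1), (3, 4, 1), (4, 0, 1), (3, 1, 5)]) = 5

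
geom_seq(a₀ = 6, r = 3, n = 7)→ [6, 18, 54, 162, 486, 1458, 4374]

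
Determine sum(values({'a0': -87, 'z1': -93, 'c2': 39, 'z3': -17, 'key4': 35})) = -123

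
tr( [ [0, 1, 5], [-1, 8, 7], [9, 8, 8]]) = diagonal: 0 + 8 + 8
= 16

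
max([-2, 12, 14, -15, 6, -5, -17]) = 14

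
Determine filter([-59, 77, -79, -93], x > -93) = keep x where x > -93: -59✓, 77✓, -79✓, -93✗
= [-59, 77, -79]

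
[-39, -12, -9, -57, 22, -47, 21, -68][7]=-68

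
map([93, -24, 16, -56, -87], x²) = [8649, 576, 256, 3136, 7569]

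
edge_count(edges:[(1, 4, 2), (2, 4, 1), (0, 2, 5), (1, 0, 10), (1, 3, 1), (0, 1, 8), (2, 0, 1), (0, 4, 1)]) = 8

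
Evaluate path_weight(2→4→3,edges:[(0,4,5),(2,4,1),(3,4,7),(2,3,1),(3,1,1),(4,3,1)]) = w(2→4)=1 + w(4→3)=1
= 2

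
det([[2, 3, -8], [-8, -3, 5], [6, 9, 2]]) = (1)*(2)*det([[-3, 5], [9, 2]]) + (-1)*(3)*det([[-8, 5], [6, 2]]) + (1)*(-8)*det([[-8, -3], [6, 9]])
= -102 + 138 + 432
= 468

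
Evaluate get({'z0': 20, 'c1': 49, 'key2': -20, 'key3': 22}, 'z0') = 20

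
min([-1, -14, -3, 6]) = -14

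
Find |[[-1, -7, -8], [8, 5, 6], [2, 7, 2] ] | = (1)*(-1)*det([[5, 6], [7, 2]]) + (-1)*(-7)*det([[8, 6], [2, 2]]) + (1)*(-8)*det([[8, 5], [2, 7]])
= 32 + 28 + -368
= -308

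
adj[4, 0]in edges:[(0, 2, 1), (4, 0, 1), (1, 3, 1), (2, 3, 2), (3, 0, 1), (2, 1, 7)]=1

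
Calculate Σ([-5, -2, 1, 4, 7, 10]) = (-5) + (-2) + 1 + 4 + 7 + 10
= 15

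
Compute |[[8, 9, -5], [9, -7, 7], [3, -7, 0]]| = 791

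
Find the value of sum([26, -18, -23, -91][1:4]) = slice → [-18, -23, -91]
(-18) + (-23) + (-91)
= -132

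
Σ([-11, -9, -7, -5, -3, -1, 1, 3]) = -32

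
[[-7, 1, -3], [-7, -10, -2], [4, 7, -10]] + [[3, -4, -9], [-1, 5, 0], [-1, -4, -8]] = [[-4, -3, -12], [-8, -5, -2], [3, 3, -18]]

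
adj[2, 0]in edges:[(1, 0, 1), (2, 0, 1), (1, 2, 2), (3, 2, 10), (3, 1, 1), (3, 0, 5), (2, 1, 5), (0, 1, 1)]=1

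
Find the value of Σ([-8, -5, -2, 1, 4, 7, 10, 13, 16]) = 36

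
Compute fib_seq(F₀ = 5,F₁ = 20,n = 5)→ F_2 = F_1 + F_0 = 25
F_3 = F_2 + F_1 = 45
F_4 = F_3 + F_2 = 70
= [5, 20, 25, 45, 70]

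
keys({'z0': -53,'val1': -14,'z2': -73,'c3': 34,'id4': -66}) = ['z0', 'val1', 'z2', 'c3', 'id4']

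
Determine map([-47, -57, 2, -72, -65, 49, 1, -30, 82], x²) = (-47)²=2209, (-57)²=3249, (2)²=4, (-72)²=5184, (-65)²=4225, (49)²=2401, (1)²=1, (-30)²=900, (82)²=6724
= [2209, 3249, 4, 5184, 4225, 2401, 1, 900, 6724]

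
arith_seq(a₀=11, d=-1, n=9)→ a_0 = 11 + 0*-1 = 11
a_1 = 11 + 1*-1 = 10
a_2 = 11 + 2*-1 = 9
...
= [11, 10, 9, 8, 7, 6, 5, 4, 3]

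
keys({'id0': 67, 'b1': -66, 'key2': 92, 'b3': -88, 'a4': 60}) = ['id0', 'b1', 'key2', 'b3', 'a4']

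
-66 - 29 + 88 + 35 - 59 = -31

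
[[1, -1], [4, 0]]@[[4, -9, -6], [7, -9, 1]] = C[0][0] = (1)*(4) + (-1)*(7) = -3
C[0][1] = (1)*(-9) + (-1)*(-9) = 0
C[0][2] = (1)*(-6) + (-1)*(1) = -7
C[1][0] = (4)*(4) + (0)*(7) = 16
C[1][1] = (4)*(-9) + (0)*(-9) = -36
C[1][2] = (4)*(-6) + (0)*(1) = -24
= [[-3, 0, -7], [16, -36, -24]]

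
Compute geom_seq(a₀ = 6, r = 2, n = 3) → [6, 12, 24]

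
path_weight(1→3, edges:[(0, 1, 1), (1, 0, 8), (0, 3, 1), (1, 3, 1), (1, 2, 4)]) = 1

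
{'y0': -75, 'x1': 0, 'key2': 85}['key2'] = 85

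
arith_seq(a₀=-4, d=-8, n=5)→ [-4, -12, -20, -28, -36]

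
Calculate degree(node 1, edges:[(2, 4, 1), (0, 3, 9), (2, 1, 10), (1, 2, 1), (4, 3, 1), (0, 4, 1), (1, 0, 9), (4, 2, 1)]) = 3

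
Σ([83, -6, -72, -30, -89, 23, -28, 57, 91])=83 + (-6) + (-72) + (-30) + (-89) + 23 + (-28) + 57 + 91
= 29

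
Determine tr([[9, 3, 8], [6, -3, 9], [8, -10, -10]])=-4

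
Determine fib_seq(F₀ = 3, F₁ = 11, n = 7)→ F_2 = F_1 + F_0 = 14
F_3 = F_2 + F_1 = 25
F_4 = F_3 + F_2 = 39
...
= [3, 11, 14, 25, 39, 64, 103]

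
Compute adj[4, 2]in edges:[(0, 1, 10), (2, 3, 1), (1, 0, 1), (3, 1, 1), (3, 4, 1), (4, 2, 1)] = 1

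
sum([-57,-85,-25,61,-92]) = -198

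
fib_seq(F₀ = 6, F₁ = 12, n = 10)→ F_2 = F_1 + F_0 = 18
F_3 = F_2 + F_1 = 30
F_4 = F_3 + F_2 = 48
...
= [6, 12, 18, 30, 48, 78, 126, 204, 330, 534]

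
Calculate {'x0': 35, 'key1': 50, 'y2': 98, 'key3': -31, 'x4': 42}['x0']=35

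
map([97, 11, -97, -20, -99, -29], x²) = [9409, 121, 9409, 400, 9801, 841]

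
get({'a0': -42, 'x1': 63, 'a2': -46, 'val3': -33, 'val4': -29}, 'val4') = -29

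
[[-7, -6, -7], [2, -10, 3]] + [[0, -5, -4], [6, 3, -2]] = [[-7, -11, -11], [8, -7, 1]]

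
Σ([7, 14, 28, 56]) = 105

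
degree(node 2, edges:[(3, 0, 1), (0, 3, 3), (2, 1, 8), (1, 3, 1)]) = incident: (2,1)
= 1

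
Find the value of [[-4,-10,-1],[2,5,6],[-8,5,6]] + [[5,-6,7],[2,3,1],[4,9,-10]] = [[1, -16, 6], [4, 8, 7], [-4, 14, -4]]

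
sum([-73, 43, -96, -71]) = (-73) + 43 + (-96) + (-71)
= -197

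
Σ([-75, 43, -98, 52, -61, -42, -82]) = -263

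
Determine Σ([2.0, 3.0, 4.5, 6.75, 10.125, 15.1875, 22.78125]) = 2.0 + 3.0 + 4.5 + 6.75 + 10.125 + 15.1875 + 22.78125
= 64.34375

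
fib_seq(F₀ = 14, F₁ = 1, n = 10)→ F_2 = F_1 + F_0 = 15
F_3 = F_2 + F_1 = 16
F_4 = F_3 + F_2 = 31
...
= [14, 1, 15, 16, 31, 47, 78, 125, 203, 328]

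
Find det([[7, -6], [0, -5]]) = -35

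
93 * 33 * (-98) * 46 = -13835052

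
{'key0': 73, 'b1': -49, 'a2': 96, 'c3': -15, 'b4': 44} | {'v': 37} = {'key0': 73, 'b1': -49, 'a2': 96, 'c3': -15, 'b4': 44, 'v': 37}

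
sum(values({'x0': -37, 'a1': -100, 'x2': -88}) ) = -225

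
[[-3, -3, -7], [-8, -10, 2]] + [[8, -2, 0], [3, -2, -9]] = [[5, -5, -7], [-5, -12, -7]]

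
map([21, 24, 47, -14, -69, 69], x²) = (21)²=441, (24)²=576, (47)²=2209, (-14)²=196, (-69)²=4761, (69)²=4761
= [441, 576, 2209, 196, 4761, 4761]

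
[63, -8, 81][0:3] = [63, -8, 81]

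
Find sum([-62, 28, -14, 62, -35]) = -21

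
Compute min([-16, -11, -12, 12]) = -16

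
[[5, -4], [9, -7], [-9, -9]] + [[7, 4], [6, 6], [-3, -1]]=[[12, 0], [15, -1], [-12, -10]]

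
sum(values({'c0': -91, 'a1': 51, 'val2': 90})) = (-91) + 51 + 90
= 50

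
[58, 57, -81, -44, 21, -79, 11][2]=-81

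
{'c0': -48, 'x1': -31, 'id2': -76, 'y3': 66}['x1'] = -31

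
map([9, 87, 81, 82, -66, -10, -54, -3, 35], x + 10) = [19, 97, 91, 92, -56, 0, -44, 7, 45]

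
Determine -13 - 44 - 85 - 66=-208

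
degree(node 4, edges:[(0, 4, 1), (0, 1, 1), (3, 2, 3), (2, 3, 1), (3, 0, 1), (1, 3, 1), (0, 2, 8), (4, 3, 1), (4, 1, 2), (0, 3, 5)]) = incident: (0,4), (4,3), (4,1)
= 3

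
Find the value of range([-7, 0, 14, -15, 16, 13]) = 31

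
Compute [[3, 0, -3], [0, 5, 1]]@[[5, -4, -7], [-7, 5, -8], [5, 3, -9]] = [[0, -21, 6], [-30, 28, -49]]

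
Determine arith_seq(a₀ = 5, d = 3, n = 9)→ [5, 8, 11, 14, 17, 20, 23, 26, 29]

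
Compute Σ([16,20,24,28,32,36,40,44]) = 16 + 20 + 24 + 28 + 32 + 36 + 40 + 44
= 240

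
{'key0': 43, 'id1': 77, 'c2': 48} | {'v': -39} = {'key0': 43, 'id1': 77, 'c2': 48, 'v': -39}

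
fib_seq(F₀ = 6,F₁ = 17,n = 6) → F_2 = F_1 + F_0 = 23
F_3 = F_2 + F_1 = 40
F_4 = F_3 + F_2 = 63
...
= [6, 17, 23, 40, 63, 103]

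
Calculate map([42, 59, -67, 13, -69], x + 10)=[52, 69, -57, 23, -59]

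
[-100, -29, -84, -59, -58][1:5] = [-29, -84, -59, -58]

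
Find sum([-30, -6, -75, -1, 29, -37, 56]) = (-30) + (-6) + (-75) + (-1) + 29 + (-37) + 56
= -64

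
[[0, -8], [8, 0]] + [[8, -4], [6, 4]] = [[8, -12], [14, 4]]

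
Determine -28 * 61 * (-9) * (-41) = -630252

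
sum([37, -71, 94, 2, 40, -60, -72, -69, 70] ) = -29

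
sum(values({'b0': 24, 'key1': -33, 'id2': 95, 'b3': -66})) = 24 + (-33) + 95 + (-66)
= 20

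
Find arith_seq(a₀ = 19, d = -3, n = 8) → a_0 = 19 + 0*-3 = 19
a_1 = 19 + 1*-3 = 16
a_2 = 19 + 2*-3 = 13
...
= [19, 16, 13, 10, 7, 4, 1, -2]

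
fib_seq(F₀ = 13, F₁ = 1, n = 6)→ F_2 = F_1 + F_0 = 14
F_3 = F_2 + F_1 = 15
F_4 = F_3 + F_2 = 29
...
= [13, 1, 14, 15, 29, 44]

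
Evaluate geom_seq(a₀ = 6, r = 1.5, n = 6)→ [6.0, 9.0, 13.5, 20.25, 30.375, 45.5625]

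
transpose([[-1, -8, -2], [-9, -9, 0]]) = [[-1, -9], [-8, -9], [-2, 0]]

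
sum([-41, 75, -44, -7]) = (-41) + 75 + (-44) + (-7)
= -17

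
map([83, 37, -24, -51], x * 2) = [166, 74, -48, -102]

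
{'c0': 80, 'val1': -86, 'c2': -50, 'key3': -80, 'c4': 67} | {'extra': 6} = {'c0': 80, 'val1': -86, 'c2': -50, 'key3': -80, 'c4': 67, 'extra': 6}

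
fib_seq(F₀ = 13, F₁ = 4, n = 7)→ F_2 = F_1 + F_0 = 17
F_3 = F_2 + F_1 = 21
F_4 = F_3 + F_2 = 38
...
= [13, 4, 17, 21, 38, 59, 97]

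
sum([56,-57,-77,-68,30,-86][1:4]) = -202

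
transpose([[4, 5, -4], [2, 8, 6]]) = [[4, 2], [5, 8], [-4, 6]]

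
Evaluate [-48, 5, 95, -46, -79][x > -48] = [5, 95, -46]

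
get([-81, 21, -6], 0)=-81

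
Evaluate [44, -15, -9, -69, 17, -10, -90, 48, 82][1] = -15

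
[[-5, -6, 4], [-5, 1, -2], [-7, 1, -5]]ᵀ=[[-5, -5, -7], [-6, 1, 1], [4, -2, -5]]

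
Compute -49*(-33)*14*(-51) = -1154538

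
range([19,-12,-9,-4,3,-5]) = 31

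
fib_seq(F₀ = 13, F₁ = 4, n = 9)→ F_2 = F_1 + F_0 = 17
F_3 = F_2 + F_1 = 21
F_4 = F_3 + F_2 = 38
...
= [13, 4, 17, 21, 38, 59, 97, 156, 253]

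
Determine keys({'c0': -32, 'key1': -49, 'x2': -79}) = ['c0', 'key1', 'x2']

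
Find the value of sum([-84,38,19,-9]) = -36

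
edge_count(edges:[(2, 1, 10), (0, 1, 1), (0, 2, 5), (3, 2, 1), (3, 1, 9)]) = 5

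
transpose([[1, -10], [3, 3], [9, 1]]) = [[1, 3, 9], [-10, 3, 1]]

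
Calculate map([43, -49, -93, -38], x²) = [1849, 2401, 8649, 1444]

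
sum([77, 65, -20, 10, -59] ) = 77 + 65 + (-20) + 10 + (-59)
= 73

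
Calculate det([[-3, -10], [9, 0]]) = (-3)*(0) - (-10)*(9)
= 90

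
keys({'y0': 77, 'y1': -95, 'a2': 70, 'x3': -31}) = ['y0', 'y1', 'a2', 'x3']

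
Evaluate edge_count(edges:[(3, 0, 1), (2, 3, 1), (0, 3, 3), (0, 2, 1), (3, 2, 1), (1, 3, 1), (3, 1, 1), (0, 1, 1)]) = 8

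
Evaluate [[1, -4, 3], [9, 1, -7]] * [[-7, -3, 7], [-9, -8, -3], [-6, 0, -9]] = [[11, 29, -8], [-30, -35, 123]]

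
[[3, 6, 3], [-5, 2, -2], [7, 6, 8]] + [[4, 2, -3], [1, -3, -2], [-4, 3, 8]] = [[7, 8, 0], [-4, -1, -4], [3, 9, 16]]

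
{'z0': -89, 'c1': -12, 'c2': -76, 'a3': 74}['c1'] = -12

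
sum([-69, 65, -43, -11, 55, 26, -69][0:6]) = slice → [-69, 65, -43, -11, 55, 26]
(-69) + 65 + (-43) + (-11) + 55 + 26
= 23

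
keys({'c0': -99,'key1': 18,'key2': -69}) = ['c0', 'key1', 'key2']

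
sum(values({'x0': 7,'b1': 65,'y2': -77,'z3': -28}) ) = 7 + 65 + (-77) + (-28)
= -33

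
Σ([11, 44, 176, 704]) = 11 + 44 + 176 + 704
= 935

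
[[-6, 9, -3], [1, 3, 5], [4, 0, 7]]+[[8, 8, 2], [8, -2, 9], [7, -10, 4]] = [[2, 17, -1], [9, 1, 14], [11, -10, 11]]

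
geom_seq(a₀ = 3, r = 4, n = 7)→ a_0 = 3*4^0 = 3
a_1 = 3*4^1 = 12
a_2 = 3*4^2 = 48
...
= [3, 12, 48, 192, 768, 3072, 12288]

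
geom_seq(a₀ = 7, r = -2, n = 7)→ a_0 = 7*(-2)^0 = 7
a_1 = 7*(-2)^1 = -14
a_2 = 7*(-2)^2 = 28
...
= [7, -14, 28, -56, 112, -224, 448]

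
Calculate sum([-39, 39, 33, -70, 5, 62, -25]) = 5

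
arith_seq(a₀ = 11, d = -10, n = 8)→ a_0 = 11 + 0*-10 = 11
a_1 = 11 + 1*-10 = 1
a_2 = 11 + 2*-10 = -9
...
= [11, 1, -9, -19, -29, -39, -49, -59]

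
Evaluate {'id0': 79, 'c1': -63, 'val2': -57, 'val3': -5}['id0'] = 79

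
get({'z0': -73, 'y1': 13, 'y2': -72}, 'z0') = -73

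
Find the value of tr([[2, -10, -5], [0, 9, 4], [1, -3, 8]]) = 19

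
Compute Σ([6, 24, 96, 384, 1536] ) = 2046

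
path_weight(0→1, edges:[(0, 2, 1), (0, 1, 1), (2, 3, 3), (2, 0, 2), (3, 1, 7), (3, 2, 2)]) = 1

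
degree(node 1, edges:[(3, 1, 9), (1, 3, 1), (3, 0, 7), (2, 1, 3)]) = 3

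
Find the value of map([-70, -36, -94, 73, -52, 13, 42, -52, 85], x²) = (-70)²=4900, (-36)²=1296, (-94)²=8836, (73)²=5329, (-52)²=2704, (13)²=169, (42)²=1764, (-52)²=2704, (85)²=7225
= [4900, 1296, 8836, 5329, 2704, 169, 1764, 2704, 7225]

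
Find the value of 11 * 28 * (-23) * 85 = -602140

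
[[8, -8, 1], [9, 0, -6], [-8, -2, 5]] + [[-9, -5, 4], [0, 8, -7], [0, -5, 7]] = [[-1, -13, 5], [9, 8, -13], [-8, -7, 12]]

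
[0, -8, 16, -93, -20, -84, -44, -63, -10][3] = -93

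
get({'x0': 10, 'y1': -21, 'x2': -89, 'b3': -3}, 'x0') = 10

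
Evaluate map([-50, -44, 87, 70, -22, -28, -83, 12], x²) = [2500, 1936, 7569, 4900, 484, 784, 6889, 144]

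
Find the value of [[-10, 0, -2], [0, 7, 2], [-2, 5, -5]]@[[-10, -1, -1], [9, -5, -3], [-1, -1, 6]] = C[0][0] = (-10)*(-10) + (0)*(9) + (-2)*(-1) = 102
C[0][1] = (-10)*(-1) + (0)*(-5) + (-2)*(-1) = 12
C[0][2] = (-10)*(-1) + (0)*(-3) + (-2)*(6) = -2
C[1][0] = (0)*(-10) + (7)*(9) + (2)*(-1) = 61
C[1][1] = (0)*(-1) + (7)*(-5) + (2)*(-1) = -37
C[1][2] = (0)*(-1) + (7)*(-3) + (2)*(6) = -9
... (3 more cells)
= [[102, 12, -2], [61, -37, -9], [70, -18, -43]]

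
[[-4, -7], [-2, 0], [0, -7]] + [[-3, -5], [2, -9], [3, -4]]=[[-7, -12], [0, -9], [3, -11]]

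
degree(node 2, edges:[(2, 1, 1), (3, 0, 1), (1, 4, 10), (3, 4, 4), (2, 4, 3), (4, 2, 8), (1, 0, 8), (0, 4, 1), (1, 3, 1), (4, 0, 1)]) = 3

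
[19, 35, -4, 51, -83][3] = 51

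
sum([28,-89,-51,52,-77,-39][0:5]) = slice → [28, -89, -51, 52, -77]
28 + (-89) + (-51) + 52 + (-77)
= -137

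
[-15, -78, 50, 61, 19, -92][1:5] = [-78, 50, 61, 19]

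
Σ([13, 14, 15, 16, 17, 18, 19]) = 13 + 14 + 15 + 16 + 17 + 18 + 19
= 112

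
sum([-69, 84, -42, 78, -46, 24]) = 29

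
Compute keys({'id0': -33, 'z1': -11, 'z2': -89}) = ['id0', 'z1', 'z2']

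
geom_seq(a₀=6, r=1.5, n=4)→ [6.0, 9.0, 13.5, 20.25]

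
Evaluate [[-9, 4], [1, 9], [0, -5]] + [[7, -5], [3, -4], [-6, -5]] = [[-2, -1], [4, 5], [-6, -10]]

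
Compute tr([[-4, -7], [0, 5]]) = 1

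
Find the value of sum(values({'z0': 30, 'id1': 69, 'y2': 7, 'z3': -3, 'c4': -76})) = 27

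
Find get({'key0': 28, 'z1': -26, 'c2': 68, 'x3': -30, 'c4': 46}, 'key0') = 28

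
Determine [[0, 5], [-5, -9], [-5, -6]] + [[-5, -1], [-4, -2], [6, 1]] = [[-5, 4], [-9, -11], [1, -5]]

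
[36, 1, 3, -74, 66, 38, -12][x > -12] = [36, 1, 3, 66, 38]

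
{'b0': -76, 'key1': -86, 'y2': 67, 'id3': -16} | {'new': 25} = {'b0': -76, 'key1': -86, 'y2': 67, 'id3': -16, 'new': 25}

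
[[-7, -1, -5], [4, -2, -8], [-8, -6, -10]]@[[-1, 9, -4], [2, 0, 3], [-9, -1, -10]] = C[0][0] = (-7)*(-1) + (-1)*(2) + (-5)*(-9) = 50
C[0][1] = (-7)*(9) + (-1)*(0) + (-5)*(-1) = -58
C[0][2] = (-7)*(-4) + (-1)*(3) + (-5)*(-10) = 75
C[1][0] = (4)*(-1) + (-2)*(2) + (-8)*(-9) = 64
C[1][1] = (4)*(9) + (-2)*(0) + (-8)*(-1) = 44
C[1][2] = (4)*(-4) + (-2)*(3) + (-8)*(-10) = 58
... (3 more cells)
= [[50, -58, 75], [64, 44, 58], [86, -62, 114]]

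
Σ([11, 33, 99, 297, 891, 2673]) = 11 + 33 + 99 + 297 + 891 + 2673
= 4004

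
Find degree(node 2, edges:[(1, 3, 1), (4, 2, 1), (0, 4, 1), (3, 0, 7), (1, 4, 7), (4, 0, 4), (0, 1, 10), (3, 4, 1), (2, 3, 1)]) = incident: (4,2), (2,3)
= 2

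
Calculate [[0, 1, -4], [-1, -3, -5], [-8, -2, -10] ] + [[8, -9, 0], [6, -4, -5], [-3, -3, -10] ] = [[8, -8, -4], [5, -7, -10], [-11, -5, -20]]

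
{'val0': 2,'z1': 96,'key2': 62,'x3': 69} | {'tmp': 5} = {'val0': 2, 'z1': 96, 'key2': 62, 'x3': 69, 'tmp': 5}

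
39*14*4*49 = 107016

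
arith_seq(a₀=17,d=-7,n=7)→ a_0 = 17 + 0*-7 = 17
a_1 = 17 + 1*-7 = 10
a_2 = 17 + 2*-7 = 3
...
= [17, 10, 3, -4, -11, -18, -25]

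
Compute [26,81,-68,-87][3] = -87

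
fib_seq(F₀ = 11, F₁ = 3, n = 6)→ F_2 = F_1 + F_0 = 14
F_3 = F_2 + F_1 = 17
F_4 = F_3 + F_2 = 31
...
= [11, 3, 14, 17, 31, 48]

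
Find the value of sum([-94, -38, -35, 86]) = (-94) + (-38) + (-35) + 86
= -81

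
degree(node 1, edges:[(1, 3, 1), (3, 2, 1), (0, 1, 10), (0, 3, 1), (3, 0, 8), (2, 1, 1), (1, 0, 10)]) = 4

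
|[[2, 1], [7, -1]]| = (2)*(-1) - (1)*(7)
= -9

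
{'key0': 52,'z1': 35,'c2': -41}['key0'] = 52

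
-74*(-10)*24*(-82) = -1456320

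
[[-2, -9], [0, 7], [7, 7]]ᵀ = [[-2, 0, 7], [-9, 7, 7]]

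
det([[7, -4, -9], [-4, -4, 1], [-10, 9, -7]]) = (1)*(7)*det([[-4, 1], [9, -7]]) + (-1)*(-4)*det([[-4, 1], [-10, -7]]) + (1)*(-9)*det([[-4, -4], [-10, 9]])
= 133 + 152 + 684
= 969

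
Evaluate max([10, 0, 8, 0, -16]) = 10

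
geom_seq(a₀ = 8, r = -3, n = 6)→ a_0 = 8*(-3)^0 = 8
a_1 = 8*(-3)^1 = -24
a_2 = 8*(-3)^2 = 72
...
= [8, -24, 72, -216, 648, -1944]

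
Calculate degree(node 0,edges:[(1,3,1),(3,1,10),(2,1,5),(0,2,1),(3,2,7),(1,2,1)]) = incident: (0,2)
= 1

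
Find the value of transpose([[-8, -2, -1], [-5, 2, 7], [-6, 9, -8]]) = [[-8, -5, -6], [-2, 2, 9], [-1, 7, -8]]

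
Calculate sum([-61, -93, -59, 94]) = -119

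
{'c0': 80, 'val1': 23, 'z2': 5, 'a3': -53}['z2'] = 5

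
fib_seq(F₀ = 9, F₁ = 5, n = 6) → F_2 = F_1 + F_0 = 14
F_3 = F_2 + F_1 = 19
F_4 = F_3 + F_2 = 33
...
= [9, 5, 14, 19, 33, 52]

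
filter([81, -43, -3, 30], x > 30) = keep x where x > 30: 81✓, -43✗, -3✗, 30✗
= [81]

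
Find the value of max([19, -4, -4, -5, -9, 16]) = 19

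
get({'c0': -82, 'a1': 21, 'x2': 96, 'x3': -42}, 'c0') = -82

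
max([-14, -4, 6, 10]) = 10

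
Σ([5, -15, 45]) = 5 + -15 + 45
= 35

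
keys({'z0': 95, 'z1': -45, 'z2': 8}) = ['z0', 'z1', 'z2']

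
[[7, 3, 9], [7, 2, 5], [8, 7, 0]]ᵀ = [[7, 7, 8], [3, 2, 7], [9, 5, 0]]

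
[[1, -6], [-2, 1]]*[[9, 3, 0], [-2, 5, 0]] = [[21, -27, 0], [-20, -1, 0]]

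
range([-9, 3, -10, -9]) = 13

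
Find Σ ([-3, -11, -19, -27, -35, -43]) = (-3) + (-11) + (-19) + (-27) + (-35) + (-43)
= -138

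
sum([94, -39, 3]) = 58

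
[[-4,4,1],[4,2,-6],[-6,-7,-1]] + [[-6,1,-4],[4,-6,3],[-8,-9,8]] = [[-10, 5, -3], [8, -4, -3], [-14, -16, 7]]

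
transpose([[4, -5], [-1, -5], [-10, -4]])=[[4, -1, -10], [-5, -5, -4]]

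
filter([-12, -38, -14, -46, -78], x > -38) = keep x where x > -38: -12✓, -38✗, -14✓, -46✗, -78✗
= [-12, -14]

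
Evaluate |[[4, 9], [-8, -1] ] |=(4)*(-1) - (9)*(-8)
= 68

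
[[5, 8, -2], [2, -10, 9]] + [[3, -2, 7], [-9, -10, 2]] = [[8, 6, 5], [-7, -20, 11]]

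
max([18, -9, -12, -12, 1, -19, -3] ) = 18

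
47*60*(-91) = -256620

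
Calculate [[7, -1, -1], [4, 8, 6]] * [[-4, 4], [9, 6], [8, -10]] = C[0][0] = (7)*(-4) + (-1)*(9) + (-1)*(8) = -45
C[0][1] = (7)*(4) + (-1)*(6) + (-1)*(-10) = 32
C[1][0] = (4)*(-4) + (8)*(9) + (6)*(8) = 104
C[1][1] = (4)*(4) + (8)*(6) + (6)*(-10) = 4
= [[-45, 32], [104, 4]]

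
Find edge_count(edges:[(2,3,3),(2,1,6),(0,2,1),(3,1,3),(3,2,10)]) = 5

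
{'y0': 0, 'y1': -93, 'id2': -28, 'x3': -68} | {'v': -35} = {'y0': 0, 'y1': -93, 'id2': -28, 'x3': -68, 'v': -35}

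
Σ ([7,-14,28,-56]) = 7 + -14 + 28 + -56
= -35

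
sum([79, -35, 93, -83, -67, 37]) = 24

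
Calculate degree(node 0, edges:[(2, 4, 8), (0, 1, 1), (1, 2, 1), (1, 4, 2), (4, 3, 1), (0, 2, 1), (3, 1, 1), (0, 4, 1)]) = 3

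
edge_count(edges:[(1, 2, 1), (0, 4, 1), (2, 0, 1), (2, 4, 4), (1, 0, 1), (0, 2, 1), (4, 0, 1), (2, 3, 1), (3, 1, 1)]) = 9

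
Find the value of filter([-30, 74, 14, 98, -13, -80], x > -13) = [74, 14, 98]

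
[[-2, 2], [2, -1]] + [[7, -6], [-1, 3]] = [[5, -4], [1, 2]]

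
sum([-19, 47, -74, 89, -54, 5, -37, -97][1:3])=slice → [47, -74]
47 + (-74)
= -27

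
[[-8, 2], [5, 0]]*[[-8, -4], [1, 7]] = C[0][0] = (-8)*(-8) + (2)*(1) = 66
C[0][1] = (-8)*(-4) + (2)*(7) = 46
C[1][0] = (5)*(-8) + (0)*(1) = -40
C[1][1] = (5)*(-4) + (0)*(7) = -20
= [[66, 46], [-40, -20]]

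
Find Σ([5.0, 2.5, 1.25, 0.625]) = 5.0 + 2.5 + 1.25 + 0.625
= 9.375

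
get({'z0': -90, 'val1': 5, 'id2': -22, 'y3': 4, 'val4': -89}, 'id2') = -22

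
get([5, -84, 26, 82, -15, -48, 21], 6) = 21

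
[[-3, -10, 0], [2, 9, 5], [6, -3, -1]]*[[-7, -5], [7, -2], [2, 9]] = C[0][0] = (-3)*(-7) + (-10)*(7) + (0)*(2) = -49
C[0][1] = (-3)*(-5) + (-10)*(-2) + (0)*(9) = 35
C[1][0] = (2)*(-7) + (9)*(7) + (5)*(2) = 59
C[1][1] = (2)*(-5) + (9)*(-2) + (5)*(9) = 17
C[2][0] = (6)*(-7) + (-3)*(7) + (-1)*(2) = -65
C[2][1] = (6)*(-5) + (-3)*(-2) + (-1)*(9) = -33
= [[-49, 35], [59, 17], [-65, -33]]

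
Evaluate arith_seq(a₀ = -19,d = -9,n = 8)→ [-19, -28, -37, -46, -55, -64, -73, -82]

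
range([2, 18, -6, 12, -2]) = 24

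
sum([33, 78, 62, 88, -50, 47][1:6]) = 225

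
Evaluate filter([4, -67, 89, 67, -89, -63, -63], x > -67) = [4, 89, 67, -63, -63]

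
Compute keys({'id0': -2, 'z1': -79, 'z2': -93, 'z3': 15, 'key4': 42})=['id0', 'z1', 'z2', 'z3', 'key4']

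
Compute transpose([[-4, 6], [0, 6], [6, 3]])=[[-4, 0, 6], [6, 6, 3]]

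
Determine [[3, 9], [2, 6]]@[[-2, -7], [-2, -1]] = C[0][0] = (3)*(-2) + (9)*(-2) = -24
C[0][1] = (3)*(-7) + (9)*(-1) = -30
C[1][0] = (2)*(-2) + (6)*(-2) = -16
C[1][1] = (2)*(-7) + (6)*(-1) = -20
= [[-24, -30], [-16, -20]]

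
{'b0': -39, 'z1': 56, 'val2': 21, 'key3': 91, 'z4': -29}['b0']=-39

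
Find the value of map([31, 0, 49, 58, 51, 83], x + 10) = 31+10=41, 0+10=10, 49+10=59, 58+10=68, 51+10=61, 83+10=93
= [41, 10, 59, 68, 61, 93]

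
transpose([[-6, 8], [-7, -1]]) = [[-6, -7], [8, -1]]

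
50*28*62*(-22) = -1909600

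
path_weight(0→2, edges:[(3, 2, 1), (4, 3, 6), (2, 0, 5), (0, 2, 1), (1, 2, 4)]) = 1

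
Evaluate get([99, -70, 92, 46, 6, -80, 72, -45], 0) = 99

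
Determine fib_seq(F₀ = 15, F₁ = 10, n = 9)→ F_2 = F_1 + F_0 = 25
F_3 = F_2 + F_1 = 35
F_4 = F_3 + F_2 = 60
...
= [15, 10, 25, 35, 60, 95, 155, 250, 405]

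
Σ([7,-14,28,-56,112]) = 77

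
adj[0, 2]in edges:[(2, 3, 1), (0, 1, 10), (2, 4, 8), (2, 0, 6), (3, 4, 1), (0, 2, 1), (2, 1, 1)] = 1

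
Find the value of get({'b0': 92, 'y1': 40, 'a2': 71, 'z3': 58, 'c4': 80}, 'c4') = 80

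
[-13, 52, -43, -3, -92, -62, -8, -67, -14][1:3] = [52, -43]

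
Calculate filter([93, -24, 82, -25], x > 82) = [93]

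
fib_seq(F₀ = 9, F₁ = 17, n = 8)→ [9, 17, 26, 43, 69, 112, 181, 293]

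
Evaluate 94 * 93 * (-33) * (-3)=865458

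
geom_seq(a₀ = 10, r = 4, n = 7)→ [10, 40, 160, 640, 2560, 10240, 40960]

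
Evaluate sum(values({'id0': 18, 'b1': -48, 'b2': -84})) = 18 + (-48) + (-84)
= -114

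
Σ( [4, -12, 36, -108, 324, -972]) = 4 + -12 + 36 + -108 + 324 + -972
= -728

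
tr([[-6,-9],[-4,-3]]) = diagonal: (-6) + (-3)
= -9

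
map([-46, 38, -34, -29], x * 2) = -46*2=-92, 38*2=76, -34*2=-68, -29*2=-58
= [-92, 76, -68, -58]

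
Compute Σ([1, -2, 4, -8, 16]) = 1 + -2 + 4 + -8 + 16
= 11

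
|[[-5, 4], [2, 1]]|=(-5)*(1) - (4)*(2)
= -13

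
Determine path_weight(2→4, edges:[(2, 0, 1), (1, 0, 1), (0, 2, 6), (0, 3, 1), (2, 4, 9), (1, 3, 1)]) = w(2→4)=9
= 9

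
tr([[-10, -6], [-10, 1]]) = -9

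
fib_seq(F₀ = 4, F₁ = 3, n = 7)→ [4, 3, 7, 10, 17, 27, 44]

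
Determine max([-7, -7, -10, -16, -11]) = -7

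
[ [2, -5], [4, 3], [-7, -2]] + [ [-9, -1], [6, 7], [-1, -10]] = [[-7, -6], [10, 10], [-8, -12]]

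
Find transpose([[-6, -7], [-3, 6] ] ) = [[-6, -3], [-7, 6]]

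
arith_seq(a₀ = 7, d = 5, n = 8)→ [7, 12, 17, 22, 27, 32, 37, 42]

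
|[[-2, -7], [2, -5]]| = 24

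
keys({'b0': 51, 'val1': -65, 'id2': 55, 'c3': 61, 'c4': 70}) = ['b0', 'val1', 'id2', 'c3', 'c4']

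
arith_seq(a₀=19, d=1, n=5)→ [19, 20, 21, 22, 23]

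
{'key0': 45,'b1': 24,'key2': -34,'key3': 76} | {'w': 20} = {'key0': 45, 'b1': 24, 'key2': -34, 'key3': 76, 'w': 20}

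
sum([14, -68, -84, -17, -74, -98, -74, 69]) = 14 + (-68) + (-84) + (-17) + (-74) + (-98) + (-74) + 69
= -332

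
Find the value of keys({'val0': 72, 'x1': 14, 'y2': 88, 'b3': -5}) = ['val0', 'x1', 'y2', 'b3']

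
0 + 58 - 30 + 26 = 54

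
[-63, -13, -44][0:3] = [-63, -13, -44]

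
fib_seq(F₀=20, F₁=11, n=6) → F_2 = F_1 + F_0 = 31
F_3 = F_2 + F_1 = 42
F_4 = F_3 + F_2 = 73
...
= [20, 11, 31, 42, 73, 115]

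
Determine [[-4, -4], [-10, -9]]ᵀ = [[-4, -10], [-4, -9]]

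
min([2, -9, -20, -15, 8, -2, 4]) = -20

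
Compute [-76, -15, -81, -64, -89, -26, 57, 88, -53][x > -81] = keep x where x > -81: -76✓, -15✓, -81✗, -64✓, -89✗, -26✓, 57✓, 88✓, -53✓
= [-76, -15, -64, -26, 57, 88, -53]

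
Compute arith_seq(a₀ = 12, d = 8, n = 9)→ [12, 20, 28, 36, 44, 52, 60, 68, 76]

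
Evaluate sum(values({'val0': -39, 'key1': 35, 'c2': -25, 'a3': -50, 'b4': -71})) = (-39) + 35 + (-25) + (-50) + (-71)
= -150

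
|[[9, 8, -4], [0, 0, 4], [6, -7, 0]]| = 444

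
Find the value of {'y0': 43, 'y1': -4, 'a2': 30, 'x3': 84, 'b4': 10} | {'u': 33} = {'y0': 43, 'y1': -4, 'a2': 30, 'x3': 84, 'b4': 10, 'u': 33}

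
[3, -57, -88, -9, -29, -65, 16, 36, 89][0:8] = [3, -57, -88, -9, -29, -65, 16, 36]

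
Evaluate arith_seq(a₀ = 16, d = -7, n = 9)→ a_0 = 16 + 0*-7 = 16
a_1 = 16 + 1*-7 = 9
a_2 = 16 + 2*-7 = 2
...
= [16, 9, 2, -5, -12, -19, -26, -33, -40]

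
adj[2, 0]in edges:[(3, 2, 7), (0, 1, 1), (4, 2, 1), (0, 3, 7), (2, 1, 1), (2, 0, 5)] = 5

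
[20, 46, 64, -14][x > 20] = [46, 64]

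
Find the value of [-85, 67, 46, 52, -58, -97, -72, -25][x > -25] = [67, 46, 52]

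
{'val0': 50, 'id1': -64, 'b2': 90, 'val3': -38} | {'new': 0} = {'val0': 50, 'id1': -64, 'b2': 90, 'val3': -38, 'new': 0}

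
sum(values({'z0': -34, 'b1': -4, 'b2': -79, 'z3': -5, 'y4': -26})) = (-34) + (-4) + (-79) + (-5) + (-26)
= -148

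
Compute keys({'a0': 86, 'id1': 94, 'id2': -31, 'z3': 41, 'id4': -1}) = ['a0', 'id1', 'id2', 'z3', 'id4']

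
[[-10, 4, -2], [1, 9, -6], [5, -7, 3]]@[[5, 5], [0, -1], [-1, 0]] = [[-48, -54], [11, -4], [22, 32]]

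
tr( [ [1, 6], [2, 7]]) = diagonal: 1 + 7
= 8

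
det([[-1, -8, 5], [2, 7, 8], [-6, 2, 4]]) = 666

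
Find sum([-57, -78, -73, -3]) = (-57) + (-78) + (-73) + (-3)
= -211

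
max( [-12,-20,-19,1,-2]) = 1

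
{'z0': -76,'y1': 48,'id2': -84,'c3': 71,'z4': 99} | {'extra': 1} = {'z0': -76, 'y1': 48, 'id2': -84, 'c3': 71, 'z4': 99, 'extra': 1}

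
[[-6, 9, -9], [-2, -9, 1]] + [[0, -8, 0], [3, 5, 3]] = [[-6, 1, -9], [1, -4, 4]]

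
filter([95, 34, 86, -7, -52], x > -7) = keep x where x > -7: 95✓, 34✓, 86✓, -7✗, -52✗
= [95, 34, 86]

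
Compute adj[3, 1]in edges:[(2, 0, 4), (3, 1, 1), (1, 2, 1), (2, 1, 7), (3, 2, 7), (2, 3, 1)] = 1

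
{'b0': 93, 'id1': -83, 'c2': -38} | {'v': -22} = {'b0': 93, 'id1': -83, 'c2': -38, 'v': -22}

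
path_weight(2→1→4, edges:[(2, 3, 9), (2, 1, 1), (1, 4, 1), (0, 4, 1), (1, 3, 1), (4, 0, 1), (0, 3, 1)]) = 2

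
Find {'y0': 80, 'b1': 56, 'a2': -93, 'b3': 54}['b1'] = 56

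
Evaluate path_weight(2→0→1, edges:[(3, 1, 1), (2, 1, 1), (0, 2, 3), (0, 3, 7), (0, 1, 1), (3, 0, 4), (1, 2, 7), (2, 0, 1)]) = w(2→0)=1 + w(0→1)=1
= 2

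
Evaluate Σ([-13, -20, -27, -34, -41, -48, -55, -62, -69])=(-13) + (-20) + (-27) + (-34) + (-41) + (-48) + (-55) + (-62) + (-69)
= -369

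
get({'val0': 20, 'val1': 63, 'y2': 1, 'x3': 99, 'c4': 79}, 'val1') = 63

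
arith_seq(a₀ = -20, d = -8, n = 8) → [-20, -28, -36, -44, -52, -60, -68, -76]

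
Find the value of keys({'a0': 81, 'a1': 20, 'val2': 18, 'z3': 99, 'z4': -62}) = ['a0', 'a1', 'val2', 'z3', 'z4']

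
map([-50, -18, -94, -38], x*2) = -50*2=-100, -18*2=-36, -94*2=-188, -38*2=-76
= [-100, -36, -188, -76]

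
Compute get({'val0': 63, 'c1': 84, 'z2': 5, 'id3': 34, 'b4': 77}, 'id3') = 34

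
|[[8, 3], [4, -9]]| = -84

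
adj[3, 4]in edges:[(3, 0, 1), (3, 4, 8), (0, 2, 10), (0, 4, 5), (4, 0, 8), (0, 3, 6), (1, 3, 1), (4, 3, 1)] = 8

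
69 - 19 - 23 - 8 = 19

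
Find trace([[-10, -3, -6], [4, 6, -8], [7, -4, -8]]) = -12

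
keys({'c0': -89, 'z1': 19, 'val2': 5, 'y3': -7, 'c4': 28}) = ['c0', 'z1', 'val2', 'y3', 'c4']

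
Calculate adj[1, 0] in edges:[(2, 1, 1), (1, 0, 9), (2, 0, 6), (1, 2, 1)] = 9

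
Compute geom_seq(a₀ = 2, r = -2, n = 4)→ [2, -4, 8, -16]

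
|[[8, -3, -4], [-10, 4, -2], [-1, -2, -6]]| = -146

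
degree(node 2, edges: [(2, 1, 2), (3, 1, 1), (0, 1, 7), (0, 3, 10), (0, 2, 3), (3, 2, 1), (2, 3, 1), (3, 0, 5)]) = incident: (2,1), (0,2), (3,2), (2,3)
= 4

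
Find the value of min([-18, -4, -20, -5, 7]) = -20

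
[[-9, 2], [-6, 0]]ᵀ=[[-9, -6], [2, 0]]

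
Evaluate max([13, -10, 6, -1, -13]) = 13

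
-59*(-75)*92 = 407100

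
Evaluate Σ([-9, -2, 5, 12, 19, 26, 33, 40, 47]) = 171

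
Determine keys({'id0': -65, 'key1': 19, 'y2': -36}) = ['id0', 'key1', 'y2']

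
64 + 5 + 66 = 135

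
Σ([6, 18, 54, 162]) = 6 + 18 + 54 + 162
= 240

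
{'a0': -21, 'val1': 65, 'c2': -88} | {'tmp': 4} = {'a0': -21, 'val1': 65, 'c2': -88, 'tmp': 4}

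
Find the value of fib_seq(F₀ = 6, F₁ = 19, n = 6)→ F_2 = F_1 + F_0 = 25
F_3 = F_2 + F_1 = 44
F_4 = F_3 + F_2 = 69
...
= [6, 19, 25, 44, 69, 113]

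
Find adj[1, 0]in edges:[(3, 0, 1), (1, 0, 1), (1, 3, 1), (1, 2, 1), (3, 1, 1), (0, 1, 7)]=1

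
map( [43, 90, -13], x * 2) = [86, 180, -26]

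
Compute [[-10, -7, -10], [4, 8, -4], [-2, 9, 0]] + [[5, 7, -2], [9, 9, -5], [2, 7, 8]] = [[-5, 0, -12], [13, 17, -9], [0, 16, 8]]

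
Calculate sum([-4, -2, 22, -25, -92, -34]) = (-4) + (-2) + 22 + (-25) + (-92) + (-34)
= -135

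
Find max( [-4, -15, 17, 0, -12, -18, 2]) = 17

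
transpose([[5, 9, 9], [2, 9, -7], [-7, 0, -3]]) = [[5, 2, -7], [9, 9, 0], [9, -7, -3]]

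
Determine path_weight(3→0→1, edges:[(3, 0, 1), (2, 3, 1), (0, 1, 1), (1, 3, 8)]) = 2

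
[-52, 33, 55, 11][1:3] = [33, 55]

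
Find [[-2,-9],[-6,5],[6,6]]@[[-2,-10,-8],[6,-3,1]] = C[0][0] = (-2)*(-2) + (-9)*(6) = -50
C[0][1] = (-2)*(-10) + (-9)*(-3) = 47
C[0][2] = (-2)*(-8) + (-9)*(1) = 7
C[1][0] = (-6)*(-2) + (5)*(6) = 42
C[1][1] = (-6)*(-10) + (5)*(-3) = 45
C[1][2] = (-6)*(-8) + (5)*(1) = 53
... (3 more cells)
= [[-50, 47, 7], [42, 45, 53], [24, -78, -42]]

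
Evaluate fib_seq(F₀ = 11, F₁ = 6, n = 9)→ [11, 6, 17, 23, 40, 63, 103, 166, 269]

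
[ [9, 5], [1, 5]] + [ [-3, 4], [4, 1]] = [[6, 9], [5, 6]]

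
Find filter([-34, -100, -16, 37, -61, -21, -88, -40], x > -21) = [-16, 37]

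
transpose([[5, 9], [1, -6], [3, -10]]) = [[5, 1, 3], [9, -6, -10]]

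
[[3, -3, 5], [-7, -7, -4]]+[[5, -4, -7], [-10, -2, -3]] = [[8, -7, -2], [-17, -9, -7]]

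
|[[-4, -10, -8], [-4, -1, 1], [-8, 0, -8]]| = (1)*(-4)*det([[-1, 1], [0, -8]]) + (-1)*(-10)*det([[-4, 1], [-8, -8]]) + (1)*(-8)*det([[-4, -1], [-8, 0]])
= -32 + 400 + 64
= 432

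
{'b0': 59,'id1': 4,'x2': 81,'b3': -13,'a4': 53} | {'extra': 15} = {'b0': 59, 'id1': 4, 'x2': 81, 'b3': -13, 'a4': 53, 'extra': 15}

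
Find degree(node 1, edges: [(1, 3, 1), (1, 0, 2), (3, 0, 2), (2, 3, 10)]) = incident: (1,3), (1,0)
= 2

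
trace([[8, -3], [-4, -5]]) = 3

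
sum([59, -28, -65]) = 59 + (-28) + (-65)
= -34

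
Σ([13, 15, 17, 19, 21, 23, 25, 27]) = 13 + 15 + 17 + 19 + 21 + 23 + 25 + 27
= 160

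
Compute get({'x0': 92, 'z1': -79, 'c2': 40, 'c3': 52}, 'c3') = 52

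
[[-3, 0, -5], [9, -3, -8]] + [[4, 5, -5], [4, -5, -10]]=[[1, 5, -10], [13, -8, -18]]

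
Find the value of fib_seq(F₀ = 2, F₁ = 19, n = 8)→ [2, 19, 21, 40, 61, 101, 162, 263]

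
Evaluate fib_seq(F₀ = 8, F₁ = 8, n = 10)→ F_2 = F_1 + F_0 = 16
F_3 = F_2 + F_1 = 24
F_4 = F_3 + F_2 = 40
...
= [8, 8, 16, 24, 40, 64, 104, 168, 272, 440]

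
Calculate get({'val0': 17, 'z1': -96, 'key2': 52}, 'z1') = -96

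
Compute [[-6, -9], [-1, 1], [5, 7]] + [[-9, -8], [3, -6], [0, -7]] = [[-15, -17], [2, -5], [5, 0]]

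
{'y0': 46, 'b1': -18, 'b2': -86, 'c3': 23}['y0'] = 46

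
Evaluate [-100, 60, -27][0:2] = [-100, 60]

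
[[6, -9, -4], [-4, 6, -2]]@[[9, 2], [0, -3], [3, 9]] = C[0][0] = (6)*(9) + (-9)*(0) + (-4)*(3) = 42
C[0][1] = (6)*(2) + (-9)*(-3) + (-4)*(9) = 3
C[1][0] = (-4)*(9) + (6)*(0) + (-2)*(3) = -42
C[1][1] = (-4)*(2) + (6)*(-3) + (-2)*(9) = -44
= [[42, 3], [-42, -44]]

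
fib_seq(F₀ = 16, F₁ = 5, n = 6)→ [16, 5, 21, 26, 47, 73]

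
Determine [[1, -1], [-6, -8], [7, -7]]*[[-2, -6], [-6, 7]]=C[0][0] = (1)*(-2) + (-1)*(-6) = 4
C[0][1] = (1)*(-6) + (-1)*(7) = -13
C[1][0] = (-6)*(-2) + (-8)*(-6) = 60
C[1][1] = (-6)*(-6) + (-8)*(7) = -20
C[2][0] = (7)*(-2) + (-7)*(-6) = 28
C[2][1] = (7)*(-6) + (-7)*(7) = -91
= [[4, -13], [60, -20], [28, -91]]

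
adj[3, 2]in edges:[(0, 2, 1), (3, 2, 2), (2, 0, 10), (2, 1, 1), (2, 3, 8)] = 2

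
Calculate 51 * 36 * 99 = 181764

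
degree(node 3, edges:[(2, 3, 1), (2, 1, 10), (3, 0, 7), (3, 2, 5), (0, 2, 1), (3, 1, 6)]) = incident: (2,3), (3,0), (3,2), (3,1)
= 4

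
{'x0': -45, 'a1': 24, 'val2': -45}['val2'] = -45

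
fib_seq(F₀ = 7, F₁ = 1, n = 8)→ [7, 1, 8, 9, 17, 26, 43, 69]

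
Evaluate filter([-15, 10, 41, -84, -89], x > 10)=[41]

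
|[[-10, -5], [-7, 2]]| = -55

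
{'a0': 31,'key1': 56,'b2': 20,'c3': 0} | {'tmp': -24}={'a0': 31, 'key1': 56, 'b2': 20, 'c3': 0, 'tmp': -24}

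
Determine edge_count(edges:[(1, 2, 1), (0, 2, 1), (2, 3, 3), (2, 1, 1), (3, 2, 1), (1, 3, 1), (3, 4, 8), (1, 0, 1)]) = 8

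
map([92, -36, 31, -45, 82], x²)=(92)²=8464, (-36)²=1296, (31)²=961, (-45)²=2025, (82)²=6724
= [8464, 1296, 961, 2025, 6724]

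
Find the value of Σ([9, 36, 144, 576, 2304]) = 3069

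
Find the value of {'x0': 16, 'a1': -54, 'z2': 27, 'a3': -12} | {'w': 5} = {'x0': 16, 'a1': -54, 'z2': 27, 'a3': -12, 'w': 5}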